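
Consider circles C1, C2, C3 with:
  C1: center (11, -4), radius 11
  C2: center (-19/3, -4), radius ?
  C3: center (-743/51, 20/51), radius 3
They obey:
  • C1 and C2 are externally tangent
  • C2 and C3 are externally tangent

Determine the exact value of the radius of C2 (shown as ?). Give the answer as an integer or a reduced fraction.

1. [ext C1·C2]  r_C2² + 22r_C2 − 1615/9 = 0  ⇒  r_C2 = 19/3 (r>0 drops 1)
2. [ext C2·C3]  r_C2² + 6r_C2 − 703/9 = 0  ⇒  r_C2 = 19/3 (r>0 drops 1)

19/3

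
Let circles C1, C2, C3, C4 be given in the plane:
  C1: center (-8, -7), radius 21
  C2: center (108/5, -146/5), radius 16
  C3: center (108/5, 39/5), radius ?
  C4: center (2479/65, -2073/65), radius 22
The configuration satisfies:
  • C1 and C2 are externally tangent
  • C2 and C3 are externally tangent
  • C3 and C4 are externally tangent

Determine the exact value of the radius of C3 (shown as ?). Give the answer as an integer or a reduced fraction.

21

1. [ext C2·C3]  r_C3² + 32r_C3 − 1113 = 0  ⇒  r_C3 = 21 (r>0 drops 1)
2. [ext C3·C4]  r_C3² + 44r_C3 − 1365 = 0  ⇒  r_C3 = 21 (r>0 drops 1)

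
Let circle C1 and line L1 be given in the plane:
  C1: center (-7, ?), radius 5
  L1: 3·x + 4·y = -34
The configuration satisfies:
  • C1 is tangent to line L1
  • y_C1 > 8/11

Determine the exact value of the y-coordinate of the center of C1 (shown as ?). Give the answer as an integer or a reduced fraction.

3

1. [C1‖L1]  y_C1² + (13/2)y_C1 − 57/2 = 0  ⇒  y_C1 = -19/2 or 3
2. given y_C1 > 8/11: keep 3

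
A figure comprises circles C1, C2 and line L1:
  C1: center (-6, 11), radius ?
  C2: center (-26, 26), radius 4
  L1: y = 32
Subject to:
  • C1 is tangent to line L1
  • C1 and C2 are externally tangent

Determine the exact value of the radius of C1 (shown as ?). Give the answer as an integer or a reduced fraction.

21

1. [C1‖L1]  r_C1² − 441 = 0  ⇒  r_C1 = 21 (r>0 drops 1)
2. [ext C1·C2]  r_C1² + 8r_C1 − 609 = 0  ⇒  r_C1 = 21 (r>0 drops 1)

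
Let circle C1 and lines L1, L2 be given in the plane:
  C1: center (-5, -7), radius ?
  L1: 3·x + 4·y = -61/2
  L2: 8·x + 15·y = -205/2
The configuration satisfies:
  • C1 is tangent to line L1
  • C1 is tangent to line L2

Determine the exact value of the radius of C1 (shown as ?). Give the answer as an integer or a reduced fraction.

1. [C1‖L1]  r_C1² − 25/4 = 0  ⇒  r_C1 = 5/2 (r>0 drops 1)
2. [C1‖L2]  r_C1² − 25/4 = 0  ⇒  r_C1 = 5/2 (r>0 drops 1)

5/2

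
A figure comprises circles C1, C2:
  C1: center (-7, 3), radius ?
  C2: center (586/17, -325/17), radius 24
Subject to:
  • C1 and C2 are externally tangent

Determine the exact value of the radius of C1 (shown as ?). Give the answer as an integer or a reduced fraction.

1. [ext C1·C2]  r_C1² + 48r_C1 − 1633 = 0  ⇒  r_C1 = 23 (r>0 drops 1)

23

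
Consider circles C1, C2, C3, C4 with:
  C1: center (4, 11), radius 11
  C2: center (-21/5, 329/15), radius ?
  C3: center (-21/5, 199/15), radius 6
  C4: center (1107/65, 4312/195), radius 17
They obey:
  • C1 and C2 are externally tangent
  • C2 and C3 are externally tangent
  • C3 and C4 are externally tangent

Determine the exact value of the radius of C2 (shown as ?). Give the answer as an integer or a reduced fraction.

8/3

1. [ext C1·C2]  r_C2² + 22r_C2 − 592/9 = 0  ⇒  r_C2 = 8/3 (r>0 drops 1)
2. [ext C2·C3]  r_C2² + 12r_C2 − 352/9 = 0  ⇒  r_C2 = 8/3 (r>0 drops 1)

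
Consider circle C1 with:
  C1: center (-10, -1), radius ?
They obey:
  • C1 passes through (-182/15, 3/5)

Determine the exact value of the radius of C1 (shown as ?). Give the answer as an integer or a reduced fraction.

1. [C1∋P]  r_C1² − 64/9 = 0  ⇒  r_C1 = 8/3 (r>0 drops 1)

8/3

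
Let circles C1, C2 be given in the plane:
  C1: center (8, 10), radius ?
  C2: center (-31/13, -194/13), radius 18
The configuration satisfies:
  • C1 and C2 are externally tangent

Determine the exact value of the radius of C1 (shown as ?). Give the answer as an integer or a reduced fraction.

1. [ext C1·C2]  r_C1² + 36r_C1 − 405 = 0  ⇒  r_C1 = 9 (r>0 drops 1)

9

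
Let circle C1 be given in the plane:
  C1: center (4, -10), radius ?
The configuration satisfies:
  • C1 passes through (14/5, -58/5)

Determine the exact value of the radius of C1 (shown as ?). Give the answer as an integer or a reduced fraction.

2

1. [C1∋P]  r_C1² − 4 = 0  ⇒  r_C1 = 2 (r>0 drops 1)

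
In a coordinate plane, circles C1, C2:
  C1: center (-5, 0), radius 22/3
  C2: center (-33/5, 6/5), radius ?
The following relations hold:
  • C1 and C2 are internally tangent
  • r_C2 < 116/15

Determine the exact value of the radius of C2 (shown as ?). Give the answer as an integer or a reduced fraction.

16/3

1. [int C1,C2]  r_C2² − (44/3)r_C2 + 448/9 = 0  ⇒  r_C2 = 16/3 or 28/3
2. given r_C2 < 116/15: keep 16/3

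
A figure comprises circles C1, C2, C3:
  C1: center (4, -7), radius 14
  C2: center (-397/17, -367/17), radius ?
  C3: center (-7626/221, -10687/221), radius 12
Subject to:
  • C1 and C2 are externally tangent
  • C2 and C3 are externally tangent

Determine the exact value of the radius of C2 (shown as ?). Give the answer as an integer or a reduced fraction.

1. [ext C1·C2]  r_C2² + 28r_C2 − 765 = 0  ⇒  r_C2 = 17 (r>0 drops 1)
2. [ext C2·C3]  r_C2² + 24r_C2 − 697 = 0  ⇒  r_C2 = 17 (r>0 drops 1)

17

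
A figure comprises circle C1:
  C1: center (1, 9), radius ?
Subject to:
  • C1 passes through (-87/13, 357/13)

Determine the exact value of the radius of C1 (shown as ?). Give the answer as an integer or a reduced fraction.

20

1. [C1∋P]  r_C1² − 400 = 0  ⇒  r_C1 = 20 (r>0 drops 1)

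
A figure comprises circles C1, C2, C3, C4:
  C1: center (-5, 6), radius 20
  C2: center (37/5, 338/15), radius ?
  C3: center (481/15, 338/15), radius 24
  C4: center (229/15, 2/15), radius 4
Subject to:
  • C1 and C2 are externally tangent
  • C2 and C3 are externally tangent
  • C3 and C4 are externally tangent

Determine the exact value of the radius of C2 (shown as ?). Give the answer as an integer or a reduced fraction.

1. [ext C1·C2]  r_C2² + 40r_C2 − 244/9 = 0  ⇒  r_C2 = 2/3 (r>0 drops 1)
2. [ext C2·C3]  r_C2² + 48r_C2 − 292/9 = 0  ⇒  r_C2 = 2/3 (r>0 drops 1)

2/3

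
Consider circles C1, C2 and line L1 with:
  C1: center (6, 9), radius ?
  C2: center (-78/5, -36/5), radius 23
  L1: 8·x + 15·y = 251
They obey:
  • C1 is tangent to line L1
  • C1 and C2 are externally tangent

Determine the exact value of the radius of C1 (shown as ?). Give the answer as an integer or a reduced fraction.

4

1. [C1‖L1]  r_C1² − 16 = 0  ⇒  r_C1 = 4 (r>0 drops 1)
2. [ext C1·C2]  r_C1² + 46r_C1 − 200 = 0  ⇒  r_C1 = 4 (r>0 drops 1)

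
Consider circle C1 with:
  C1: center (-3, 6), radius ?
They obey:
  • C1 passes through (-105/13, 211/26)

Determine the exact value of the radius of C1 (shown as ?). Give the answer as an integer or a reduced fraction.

1. [C1∋P]  r_C1² − 121/4 = 0  ⇒  r_C1 = 11/2 (r>0 drops 1)

11/2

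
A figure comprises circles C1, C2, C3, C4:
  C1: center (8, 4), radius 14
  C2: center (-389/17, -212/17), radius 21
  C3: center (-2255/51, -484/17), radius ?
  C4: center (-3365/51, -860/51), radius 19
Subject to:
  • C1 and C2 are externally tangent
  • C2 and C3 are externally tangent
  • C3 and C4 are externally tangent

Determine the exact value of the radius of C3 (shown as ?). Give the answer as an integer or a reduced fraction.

17/3

1. [ext C2·C3]  r_C3² + 42r_C3 − 2431/9 = 0  ⇒  r_C3 = 17/3 (r>0 drops 1)
2. [ext C3·C4]  r_C3² + 38r_C3 − 2227/9 = 0  ⇒  r_C3 = 17/3 (r>0 drops 1)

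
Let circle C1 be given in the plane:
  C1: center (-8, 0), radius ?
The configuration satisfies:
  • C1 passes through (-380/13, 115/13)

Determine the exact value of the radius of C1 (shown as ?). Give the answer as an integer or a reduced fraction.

1. [C1∋P]  r_C1² − 529 = 0  ⇒  r_C1 = 23 (r>0 drops 1)

23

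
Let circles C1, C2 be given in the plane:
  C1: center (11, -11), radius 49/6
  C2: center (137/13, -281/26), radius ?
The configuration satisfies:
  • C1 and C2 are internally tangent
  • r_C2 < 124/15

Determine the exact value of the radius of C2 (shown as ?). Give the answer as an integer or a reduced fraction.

23/3

1. [int C1,C2]  r_C2² − (49/3)r_C2 + 598/9 = 0  ⇒  r_C2 = 23/3 or 26/3
2. given r_C2 < 124/15: keep 23/3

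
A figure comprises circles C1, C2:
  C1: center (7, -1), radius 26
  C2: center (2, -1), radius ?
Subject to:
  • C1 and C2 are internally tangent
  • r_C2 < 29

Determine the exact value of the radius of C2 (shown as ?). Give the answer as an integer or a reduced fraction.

1. [int C1,C2]  r_C2² − 52r_C2 + 651 = 0  ⇒  r_C2 = 21 or 31
2. given r_C2 < 29: keep 21

21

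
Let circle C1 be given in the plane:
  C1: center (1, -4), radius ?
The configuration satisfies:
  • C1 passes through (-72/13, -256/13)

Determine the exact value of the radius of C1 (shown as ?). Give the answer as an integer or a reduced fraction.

1. [C1∋P]  r_C1² − 289 = 0  ⇒  r_C1 = 17 (r>0 drops 1)

17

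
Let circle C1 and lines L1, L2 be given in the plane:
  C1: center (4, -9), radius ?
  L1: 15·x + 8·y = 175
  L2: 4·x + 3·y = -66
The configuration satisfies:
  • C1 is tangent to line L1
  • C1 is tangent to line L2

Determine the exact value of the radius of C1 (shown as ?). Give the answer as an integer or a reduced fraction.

1. [C1‖L1]  r_C1² − 121 = 0  ⇒  r_C1 = 11 (r>0 drops 1)
2. [C1‖L2]  r_C1² − 121 = 0  ⇒  r_C1 = 11 (r>0 drops 1)

11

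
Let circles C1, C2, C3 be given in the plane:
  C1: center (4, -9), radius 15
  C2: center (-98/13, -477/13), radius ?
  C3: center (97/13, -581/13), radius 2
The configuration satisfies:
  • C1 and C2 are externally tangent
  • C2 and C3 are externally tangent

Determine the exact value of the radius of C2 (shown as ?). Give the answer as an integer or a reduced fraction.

1. [ext C1·C2]  r_C2² + 30r_C2 − 675 = 0  ⇒  r_C2 = 15 (r>0 drops 1)
2. [ext C2·C3]  r_C2² + 4r_C2 − 285 = 0  ⇒  r_C2 = 15 (r>0 drops 1)

15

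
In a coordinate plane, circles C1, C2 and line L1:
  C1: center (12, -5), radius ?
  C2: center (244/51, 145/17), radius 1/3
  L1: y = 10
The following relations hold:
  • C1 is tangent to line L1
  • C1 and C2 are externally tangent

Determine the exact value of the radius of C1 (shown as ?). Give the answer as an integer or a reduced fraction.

15

1. [C1‖L1]  r_C1² − 225 = 0  ⇒  r_C1 = 15 (r>0 drops 1)
2. [ext C1·C2]  r_C1² + (2/3)r_C1 − 235 = 0  ⇒  r_C1 = 15 (r>0 drops 1)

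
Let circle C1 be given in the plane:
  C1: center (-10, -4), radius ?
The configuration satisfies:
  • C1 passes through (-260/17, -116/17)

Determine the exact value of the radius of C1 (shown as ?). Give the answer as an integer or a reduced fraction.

1. [C1∋P]  r_C1² − 36 = 0  ⇒  r_C1 = 6 (r>0 drops 1)

6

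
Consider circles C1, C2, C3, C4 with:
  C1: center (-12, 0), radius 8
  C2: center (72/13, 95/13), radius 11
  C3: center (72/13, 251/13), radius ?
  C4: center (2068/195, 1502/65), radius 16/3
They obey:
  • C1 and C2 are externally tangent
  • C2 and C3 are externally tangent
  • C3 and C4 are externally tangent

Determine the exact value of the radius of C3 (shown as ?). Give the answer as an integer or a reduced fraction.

1. [ext C2·C3]  r_C3² + 22r_C3 − 23 = 0  ⇒  r_C3 = 1 (r>0 drops 1)
2. [ext C3·C4]  r_C3² + (32/3)r_C3 − 35/3 = 0  ⇒  r_C3 = 1 (r>0 drops 1)

1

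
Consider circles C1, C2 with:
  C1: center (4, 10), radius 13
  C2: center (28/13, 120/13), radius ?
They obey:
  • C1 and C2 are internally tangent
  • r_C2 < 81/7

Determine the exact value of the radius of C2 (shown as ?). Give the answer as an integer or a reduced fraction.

11

1. [int C1,C2]  r_C2² − 26r_C2 + 165 = 0  ⇒  r_C2 = 11 or 15
2. given r_C2 < 81/7: keep 11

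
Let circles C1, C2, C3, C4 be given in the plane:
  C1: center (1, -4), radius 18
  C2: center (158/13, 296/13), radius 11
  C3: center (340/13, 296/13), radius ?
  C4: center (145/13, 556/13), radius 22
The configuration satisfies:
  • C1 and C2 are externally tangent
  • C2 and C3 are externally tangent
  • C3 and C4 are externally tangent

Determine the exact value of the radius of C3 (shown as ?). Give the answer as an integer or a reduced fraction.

3

1. [ext C2·C3]  r_C3² + 22r_C3 − 75 = 0  ⇒  r_C3 = 3 (r>0 drops 1)
2. [ext C3·C4]  r_C3² + 44r_C3 − 141 = 0  ⇒  r_C3 = 3 (r>0 drops 1)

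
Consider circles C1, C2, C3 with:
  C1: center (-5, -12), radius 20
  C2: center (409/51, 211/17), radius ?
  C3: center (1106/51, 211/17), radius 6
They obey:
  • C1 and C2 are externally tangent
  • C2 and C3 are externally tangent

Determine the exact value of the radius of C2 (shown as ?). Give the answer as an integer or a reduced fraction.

1. [ext C1·C2]  r_C2² + 40r_C2 − 3289/9 = 0  ⇒  r_C2 = 23/3 (r>0 drops 1)
2. [ext C2·C3]  r_C2² + 12r_C2 − 1357/9 = 0  ⇒  r_C2 = 23/3 (r>0 drops 1)

23/3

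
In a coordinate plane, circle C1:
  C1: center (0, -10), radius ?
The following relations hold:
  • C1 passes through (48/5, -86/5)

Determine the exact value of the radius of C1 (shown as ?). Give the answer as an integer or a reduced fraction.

1. [C1∋P]  r_C1² − 144 = 0  ⇒  r_C1 = 12 (r>0 drops 1)

12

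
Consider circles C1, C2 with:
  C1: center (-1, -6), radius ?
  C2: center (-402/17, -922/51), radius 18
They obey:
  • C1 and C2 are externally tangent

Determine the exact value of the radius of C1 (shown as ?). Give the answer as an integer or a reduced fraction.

1. [ext C1·C2]  r_C1² + 36r_C1 − 3013/9 = 0  ⇒  r_C1 = 23/3 (r>0 drops 1)

23/3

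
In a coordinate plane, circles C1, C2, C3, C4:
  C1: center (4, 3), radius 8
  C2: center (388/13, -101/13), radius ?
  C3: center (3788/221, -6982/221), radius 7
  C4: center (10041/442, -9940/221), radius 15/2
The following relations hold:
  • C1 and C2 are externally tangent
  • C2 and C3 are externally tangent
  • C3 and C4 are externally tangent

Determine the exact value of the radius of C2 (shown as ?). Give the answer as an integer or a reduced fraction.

1. [ext C1·C2]  r_C2² + 16r_C2 − 720 = 0  ⇒  r_C2 = 20 (r>0 drops 1)
2. [ext C2·C3]  r_C2² + 14r_C2 − 680 = 0  ⇒  r_C2 = 20 (r>0 drops 1)

20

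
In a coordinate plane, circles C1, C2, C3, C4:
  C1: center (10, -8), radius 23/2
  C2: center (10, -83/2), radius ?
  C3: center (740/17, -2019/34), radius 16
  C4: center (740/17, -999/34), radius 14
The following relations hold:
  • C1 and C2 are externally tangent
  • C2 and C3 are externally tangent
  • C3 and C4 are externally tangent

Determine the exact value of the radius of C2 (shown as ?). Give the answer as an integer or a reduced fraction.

22

1. [ext C1·C2]  r_C2² + 23r_C2 − 990 = 0  ⇒  r_C2 = 22 (r>0 drops 1)
2. [ext C2·C3]  r_C2² + 32r_C2 − 1188 = 0  ⇒  r_C2 = 22 (r>0 drops 1)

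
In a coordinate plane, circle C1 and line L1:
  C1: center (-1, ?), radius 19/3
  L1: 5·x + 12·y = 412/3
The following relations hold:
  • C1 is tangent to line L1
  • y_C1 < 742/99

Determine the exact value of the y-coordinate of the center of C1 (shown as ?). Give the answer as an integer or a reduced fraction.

5

1. [C1‖L1]  y_C1² − (427/18)y_C1 + 1685/18 = 0  ⇒  y_C1 = 5 or 337/18
2. given y_C1 < 742/99: keep 5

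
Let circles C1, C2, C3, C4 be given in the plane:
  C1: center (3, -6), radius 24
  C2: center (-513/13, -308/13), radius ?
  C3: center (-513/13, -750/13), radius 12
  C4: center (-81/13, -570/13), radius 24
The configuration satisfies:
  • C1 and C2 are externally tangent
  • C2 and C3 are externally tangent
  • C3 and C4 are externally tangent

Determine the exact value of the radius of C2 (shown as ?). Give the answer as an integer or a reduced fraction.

1. [ext C1·C2]  r_C2² + 48r_C2 − 1540 = 0  ⇒  r_C2 = 22 (r>0 drops 1)
2. [ext C2·C3]  r_C2² + 24r_C2 − 1012 = 0  ⇒  r_C2 = 22 (r>0 drops 1)

22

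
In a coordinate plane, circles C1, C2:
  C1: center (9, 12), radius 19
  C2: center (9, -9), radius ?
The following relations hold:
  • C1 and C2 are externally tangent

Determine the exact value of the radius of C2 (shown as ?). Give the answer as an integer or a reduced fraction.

1. [ext C1·C2]  r_C2² + 38r_C2 − 80 = 0  ⇒  r_C2 = 2 (r>0 drops 1)

2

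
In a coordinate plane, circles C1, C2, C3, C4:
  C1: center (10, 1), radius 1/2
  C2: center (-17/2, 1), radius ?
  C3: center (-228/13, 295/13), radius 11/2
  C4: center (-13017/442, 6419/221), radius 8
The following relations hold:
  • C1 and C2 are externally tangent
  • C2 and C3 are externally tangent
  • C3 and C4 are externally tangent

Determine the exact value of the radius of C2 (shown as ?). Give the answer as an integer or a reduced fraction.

1. [ext C1·C2]  r_C2² + 1r_C2 − 342 = 0  ⇒  r_C2 = 18 (r>0 drops 1)
2. [ext C2·C3]  r_C2² + 11r_C2 − 522 = 0  ⇒  r_C2 = 18 (r>0 drops 1)

18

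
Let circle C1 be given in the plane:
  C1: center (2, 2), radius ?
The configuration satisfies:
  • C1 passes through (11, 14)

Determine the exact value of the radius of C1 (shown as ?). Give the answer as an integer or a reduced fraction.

15

1. [C1∋P]  r_C1² − 225 = 0  ⇒  r_C1 = 15 (r>0 drops 1)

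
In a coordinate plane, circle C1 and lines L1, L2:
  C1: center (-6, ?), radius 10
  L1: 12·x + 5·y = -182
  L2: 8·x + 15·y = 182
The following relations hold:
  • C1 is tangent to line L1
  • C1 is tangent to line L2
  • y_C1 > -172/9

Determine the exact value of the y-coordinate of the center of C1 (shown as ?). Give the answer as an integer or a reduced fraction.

1. [C1‖L1]  y_C1² + 44y_C1 − 192 = 0  ⇒  y_C1 = -48 or 4
2. [C1‖L2]  y_C1² − (92/3)y_C1 + 320/3 = 0  ⇒  y_C1 = 4 or 80/3

4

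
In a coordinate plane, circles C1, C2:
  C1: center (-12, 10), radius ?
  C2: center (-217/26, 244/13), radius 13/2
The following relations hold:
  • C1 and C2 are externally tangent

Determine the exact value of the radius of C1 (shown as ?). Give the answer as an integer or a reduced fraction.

1. [ext C1·C2]  r_C1² + 13r_C1 − 48 = 0  ⇒  r_C1 = 3 (r>0 drops 1)

3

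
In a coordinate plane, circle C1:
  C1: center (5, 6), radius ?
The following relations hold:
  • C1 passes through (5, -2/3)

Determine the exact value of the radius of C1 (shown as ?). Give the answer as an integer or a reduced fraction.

20/3

1. [C1∋P]  r_C1² − 400/9 = 0  ⇒  r_C1 = 20/3 (r>0 drops 1)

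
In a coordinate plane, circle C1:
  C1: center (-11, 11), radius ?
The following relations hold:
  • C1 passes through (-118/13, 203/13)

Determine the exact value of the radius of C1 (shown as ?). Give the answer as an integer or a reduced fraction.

5

1. [C1∋P]  r_C1² − 25 = 0  ⇒  r_C1 = 5 (r>0 drops 1)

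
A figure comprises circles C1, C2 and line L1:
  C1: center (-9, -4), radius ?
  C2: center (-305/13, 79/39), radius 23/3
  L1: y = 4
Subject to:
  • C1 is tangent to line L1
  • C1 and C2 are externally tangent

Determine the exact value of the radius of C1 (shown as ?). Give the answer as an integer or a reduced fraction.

8

1. [C1‖L1]  r_C1² − 64 = 0  ⇒  r_C1 = 8 (r>0 drops 1)
2. [ext C1·C2]  r_C1² + (46/3)r_C1 − 560/3 = 0  ⇒  r_C1 = 8 (r>0 drops 1)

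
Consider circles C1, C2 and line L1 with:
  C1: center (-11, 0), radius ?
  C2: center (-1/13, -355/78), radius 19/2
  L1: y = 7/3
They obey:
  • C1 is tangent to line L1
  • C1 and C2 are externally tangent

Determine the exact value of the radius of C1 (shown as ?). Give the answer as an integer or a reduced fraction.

1. [C1‖L1]  r_C1² − 49/9 = 0  ⇒  r_C1 = 7/3 (r>0 drops 1)
2. [ext C1·C2]  r_C1² + 19r_C1 − 448/9 = 0  ⇒  r_C1 = 7/3 (r>0 drops 1)

7/3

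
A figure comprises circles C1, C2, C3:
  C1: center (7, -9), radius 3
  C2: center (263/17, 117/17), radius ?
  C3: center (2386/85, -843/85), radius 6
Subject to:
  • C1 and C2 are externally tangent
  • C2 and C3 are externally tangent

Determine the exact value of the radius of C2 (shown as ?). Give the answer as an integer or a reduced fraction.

15

1. [ext C1·C2]  r_C2² + 6r_C2 − 315 = 0  ⇒  r_C2 = 15 (r>0 drops 1)
2. [ext C2·C3]  r_C2² + 12r_C2 − 405 = 0  ⇒  r_C2 = 15 (r>0 drops 1)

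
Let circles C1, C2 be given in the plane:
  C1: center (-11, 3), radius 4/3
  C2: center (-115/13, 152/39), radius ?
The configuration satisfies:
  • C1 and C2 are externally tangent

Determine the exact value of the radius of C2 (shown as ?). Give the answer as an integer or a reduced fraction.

1. [ext C1·C2]  r_C2² + (8/3)r_C2 − 11/3 = 0  ⇒  r_C2 = 1 (r>0 drops 1)

1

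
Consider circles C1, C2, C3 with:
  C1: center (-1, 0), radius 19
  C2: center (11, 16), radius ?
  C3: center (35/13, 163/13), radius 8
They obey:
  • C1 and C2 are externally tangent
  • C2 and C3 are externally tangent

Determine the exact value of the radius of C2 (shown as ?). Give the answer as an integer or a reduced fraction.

1. [ext C1·C2]  r_C2² + 38r_C2 − 39 = 0  ⇒  r_C2 = 1 (r>0 drops 1)
2. [ext C2·C3]  r_C2² + 16r_C2 − 17 = 0  ⇒  r_C2 = 1 (r>0 drops 1)

1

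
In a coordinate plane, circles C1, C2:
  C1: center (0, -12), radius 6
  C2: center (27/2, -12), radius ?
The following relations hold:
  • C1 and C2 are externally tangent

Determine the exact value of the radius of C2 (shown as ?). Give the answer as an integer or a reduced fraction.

15/2

1. [ext C1·C2]  r_C2² + 12r_C2 − 585/4 = 0  ⇒  r_C2 = 15/2 (r>0 drops 1)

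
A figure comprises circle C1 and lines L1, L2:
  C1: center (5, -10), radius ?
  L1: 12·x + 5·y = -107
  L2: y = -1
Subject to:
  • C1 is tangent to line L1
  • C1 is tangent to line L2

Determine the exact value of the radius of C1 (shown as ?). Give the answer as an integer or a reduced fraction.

1. [C1‖L1]  r_C1² − 81 = 0  ⇒  r_C1 = 9 (r>0 drops 1)
2. [C1‖L2]  r_C1² − 81 = 0  ⇒  r_C1 = 9 (r>0 drops 1)

9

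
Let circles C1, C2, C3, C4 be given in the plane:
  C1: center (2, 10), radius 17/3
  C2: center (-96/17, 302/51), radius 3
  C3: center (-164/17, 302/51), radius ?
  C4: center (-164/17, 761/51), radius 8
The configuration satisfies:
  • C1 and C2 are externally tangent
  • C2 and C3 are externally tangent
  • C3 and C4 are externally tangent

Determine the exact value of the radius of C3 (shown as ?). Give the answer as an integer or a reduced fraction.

1. [ext C2·C3]  r_C3² + 6r_C3 − 7 = 0  ⇒  r_C3 = 1 (r>0 drops 1)
2. [ext C3·C4]  r_C3² + 16r_C3 − 17 = 0  ⇒  r_C3 = 1 (r>0 drops 1)

1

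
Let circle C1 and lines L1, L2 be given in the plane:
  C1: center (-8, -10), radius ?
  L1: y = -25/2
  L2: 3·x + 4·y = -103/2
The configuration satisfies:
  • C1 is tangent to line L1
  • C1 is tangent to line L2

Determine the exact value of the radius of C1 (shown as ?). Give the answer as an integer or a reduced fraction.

1. [C1‖L1]  r_C1² − 25/4 = 0  ⇒  r_C1 = 5/2 (r>0 drops 1)
2. [C1‖L2]  r_C1² − 25/4 = 0  ⇒  r_C1 = 5/2 (r>0 drops 1)

5/2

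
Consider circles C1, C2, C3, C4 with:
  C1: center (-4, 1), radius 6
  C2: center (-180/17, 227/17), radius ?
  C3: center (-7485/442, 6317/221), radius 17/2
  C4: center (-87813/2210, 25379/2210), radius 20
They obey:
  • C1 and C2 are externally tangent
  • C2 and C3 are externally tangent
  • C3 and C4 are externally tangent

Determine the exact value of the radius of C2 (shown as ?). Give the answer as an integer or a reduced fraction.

1. [ext C1·C2]  r_C2² + 12r_C2 − 160 = 0  ⇒  r_C2 = 8 (r>0 drops 1)
2. [ext C2·C3]  r_C2² + 17r_C2 − 200 = 0  ⇒  r_C2 = 8 (r>0 drops 1)

8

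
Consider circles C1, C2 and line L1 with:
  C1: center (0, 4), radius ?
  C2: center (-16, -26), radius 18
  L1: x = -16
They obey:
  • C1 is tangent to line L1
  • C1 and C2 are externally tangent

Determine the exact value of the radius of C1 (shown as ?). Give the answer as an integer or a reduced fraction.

16

1. [C1‖L1]  r_C1² − 256 = 0  ⇒  r_C1 = 16 (r>0 drops 1)
2. [ext C1·C2]  r_C1² + 36r_C1 − 832 = 0  ⇒  r_C1 = 16 (r>0 drops 1)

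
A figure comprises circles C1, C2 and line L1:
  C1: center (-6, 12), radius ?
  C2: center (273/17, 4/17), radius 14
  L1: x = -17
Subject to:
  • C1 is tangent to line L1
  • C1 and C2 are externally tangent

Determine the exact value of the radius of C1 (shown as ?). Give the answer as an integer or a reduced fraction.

1. [C1‖L1]  r_C1² − 121 = 0  ⇒  r_C1 = 11 (r>0 drops 1)
2. [ext C1·C2]  r_C1² + 28r_C1 − 429 = 0  ⇒  r_C1 = 11 (r>0 drops 1)

11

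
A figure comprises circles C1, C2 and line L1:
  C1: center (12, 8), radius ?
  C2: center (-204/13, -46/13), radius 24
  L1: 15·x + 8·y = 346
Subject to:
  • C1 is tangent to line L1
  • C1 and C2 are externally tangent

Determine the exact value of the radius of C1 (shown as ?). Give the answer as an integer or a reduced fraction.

1. [C1‖L1]  r_C1² − 36 = 0  ⇒  r_C1 = 6 (r>0 drops 1)
2. [ext C1·C2]  r_C1² + 48r_C1 − 324 = 0  ⇒  r_C1 = 6 (r>0 drops 1)

6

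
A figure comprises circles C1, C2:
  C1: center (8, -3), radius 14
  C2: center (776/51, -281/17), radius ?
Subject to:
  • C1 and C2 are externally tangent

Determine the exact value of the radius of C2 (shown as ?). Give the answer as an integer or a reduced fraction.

1. [ext C1·C2]  r_C2² + 28r_C2 − 352/9 = 0  ⇒  r_C2 = 4/3 (r>0 drops 1)

4/3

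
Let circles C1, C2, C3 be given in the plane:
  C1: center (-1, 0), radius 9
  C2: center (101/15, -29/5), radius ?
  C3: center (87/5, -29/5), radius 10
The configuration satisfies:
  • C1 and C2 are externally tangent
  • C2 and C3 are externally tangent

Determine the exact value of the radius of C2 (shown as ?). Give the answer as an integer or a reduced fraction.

1. [ext C1·C2]  r_C2² + 18r_C2 − 112/9 = 0  ⇒  r_C2 = 2/3 (r>0 drops 1)
2. [ext C2·C3]  r_C2² + 20r_C2 − 124/9 = 0  ⇒  r_C2 = 2/3 (r>0 drops 1)

2/3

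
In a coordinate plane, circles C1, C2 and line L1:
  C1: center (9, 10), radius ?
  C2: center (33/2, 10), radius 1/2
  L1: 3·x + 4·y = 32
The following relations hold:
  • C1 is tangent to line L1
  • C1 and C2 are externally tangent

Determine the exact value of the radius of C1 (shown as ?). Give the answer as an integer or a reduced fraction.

7

1. [C1‖L1]  r_C1² − 49 = 0  ⇒  r_C1 = 7 (r>0 drops 1)
2. [ext C1·C2]  r_C1² + 1r_C1 − 56 = 0  ⇒  r_C1 = 7 (r>0 drops 1)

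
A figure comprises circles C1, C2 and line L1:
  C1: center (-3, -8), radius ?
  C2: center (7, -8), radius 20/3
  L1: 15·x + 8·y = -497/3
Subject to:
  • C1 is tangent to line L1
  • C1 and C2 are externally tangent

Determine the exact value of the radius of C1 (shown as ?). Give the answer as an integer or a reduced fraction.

10/3

1. [C1‖L1]  r_C1² − 100/9 = 0  ⇒  r_C1 = 10/3 (r>0 drops 1)
2. [ext C1·C2]  r_C1² + (40/3)r_C1 − 500/9 = 0  ⇒  r_C1 = 10/3 (r>0 drops 1)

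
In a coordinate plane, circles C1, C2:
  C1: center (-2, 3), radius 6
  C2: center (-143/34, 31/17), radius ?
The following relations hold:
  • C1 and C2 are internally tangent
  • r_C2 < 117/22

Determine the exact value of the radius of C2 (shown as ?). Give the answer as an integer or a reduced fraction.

1. [int C1,C2]  r_C2² − 12r_C2 + 119/4 = 0  ⇒  r_C2 = 7/2 or 17/2
2. given r_C2 < 117/22: keep 7/2

7/2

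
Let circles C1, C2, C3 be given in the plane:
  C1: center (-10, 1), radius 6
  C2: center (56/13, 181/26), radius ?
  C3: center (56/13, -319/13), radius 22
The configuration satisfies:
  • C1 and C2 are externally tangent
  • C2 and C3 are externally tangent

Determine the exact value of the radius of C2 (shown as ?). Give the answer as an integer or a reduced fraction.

1. [ext C1·C2]  r_C2² + 12r_C2 − 817/4 = 0  ⇒  r_C2 = 19/2 (r>0 drops 1)
2. [ext C2·C3]  r_C2² + 44r_C2 − 2033/4 = 0  ⇒  r_C2 = 19/2 (r>0 drops 1)

19/2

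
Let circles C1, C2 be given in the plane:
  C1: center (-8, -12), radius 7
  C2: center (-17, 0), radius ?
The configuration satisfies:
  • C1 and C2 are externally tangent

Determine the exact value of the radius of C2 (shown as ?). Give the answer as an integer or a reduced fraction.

1. [ext C1·C2]  r_C2² + 14r_C2 − 176 = 0  ⇒  r_C2 = 8 (r>0 drops 1)

8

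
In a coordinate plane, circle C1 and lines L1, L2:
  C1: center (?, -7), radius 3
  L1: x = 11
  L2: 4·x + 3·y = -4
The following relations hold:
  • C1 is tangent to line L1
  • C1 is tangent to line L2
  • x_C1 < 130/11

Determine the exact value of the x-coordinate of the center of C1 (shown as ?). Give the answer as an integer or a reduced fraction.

8

1. [C1‖L1]  x_C1² − 22x_C1 + 112 = 0  ⇒  x_C1 = 8 or 14
2. [C1‖L2]  x_C1² − (17/2)x_C1 + 4 = 0  ⇒  x_C1 = 1/2 or 8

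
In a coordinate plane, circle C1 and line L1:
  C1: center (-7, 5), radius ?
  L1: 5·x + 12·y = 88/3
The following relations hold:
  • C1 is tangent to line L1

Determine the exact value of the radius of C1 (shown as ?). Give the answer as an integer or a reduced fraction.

1/3

1. [C1‖L1]  r_C1² − 1/9 = 0  ⇒  r_C1 = 1/3 (r>0 drops 1)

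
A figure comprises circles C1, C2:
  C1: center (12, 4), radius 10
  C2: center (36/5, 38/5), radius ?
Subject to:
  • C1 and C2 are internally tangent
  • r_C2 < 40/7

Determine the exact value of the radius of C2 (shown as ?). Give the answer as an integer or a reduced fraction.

4

1. [int C1,C2]  r_C2² − 20r_C2 + 64 = 0  ⇒  r_C2 = 4 or 16
2. given r_C2 < 40/7: keep 4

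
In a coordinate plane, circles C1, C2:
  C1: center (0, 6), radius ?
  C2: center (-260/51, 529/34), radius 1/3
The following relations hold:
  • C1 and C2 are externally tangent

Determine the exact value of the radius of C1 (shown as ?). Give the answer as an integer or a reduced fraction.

1. [ext C1·C2]  r_C1² + (2/3)r_C1 − 469/4 = 0  ⇒  r_C1 = 21/2 (r>0 drops 1)

21/2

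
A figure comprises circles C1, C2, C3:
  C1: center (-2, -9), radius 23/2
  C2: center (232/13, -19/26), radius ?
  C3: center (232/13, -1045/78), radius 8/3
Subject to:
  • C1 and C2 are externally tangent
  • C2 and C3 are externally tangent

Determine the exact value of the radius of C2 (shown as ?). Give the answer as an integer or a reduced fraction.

10

1. [ext C1·C2]  r_C2² + 23r_C2 − 330 = 0  ⇒  r_C2 = 10 (r>0 drops 1)
2. [ext C2·C3]  r_C2² + (16/3)r_C2 − 460/3 = 0  ⇒  r_C2 = 10 (r>0 drops 1)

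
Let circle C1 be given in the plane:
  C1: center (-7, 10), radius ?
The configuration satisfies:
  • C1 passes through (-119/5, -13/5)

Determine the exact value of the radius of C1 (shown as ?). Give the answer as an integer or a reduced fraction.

1. [C1∋P]  r_C1² − 441 = 0  ⇒  r_C1 = 21 (r>0 drops 1)

21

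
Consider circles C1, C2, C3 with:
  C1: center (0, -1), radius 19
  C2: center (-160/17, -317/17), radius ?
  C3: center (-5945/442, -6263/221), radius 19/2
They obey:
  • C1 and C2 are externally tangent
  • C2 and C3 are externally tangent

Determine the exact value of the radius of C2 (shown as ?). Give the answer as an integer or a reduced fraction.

1. [ext C1·C2]  r_C2² + 38r_C2 − 39 = 0  ⇒  r_C2 = 1 (r>0 drops 1)
2. [ext C2·C3]  r_C2² + 19r_C2 − 20 = 0  ⇒  r_C2 = 1 (r>0 drops 1)

1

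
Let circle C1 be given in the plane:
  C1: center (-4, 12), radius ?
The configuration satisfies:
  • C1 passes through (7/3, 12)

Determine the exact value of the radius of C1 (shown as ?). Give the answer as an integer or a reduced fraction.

1. [C1∋P]  r_C1² − 361/9 = 0  ⇒  r_C1 = 19/3 (r>0 drops 1)

19/3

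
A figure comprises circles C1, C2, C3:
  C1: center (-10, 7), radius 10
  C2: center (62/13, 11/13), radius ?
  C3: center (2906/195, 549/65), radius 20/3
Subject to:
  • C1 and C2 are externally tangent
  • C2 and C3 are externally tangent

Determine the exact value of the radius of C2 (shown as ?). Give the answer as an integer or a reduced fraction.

6

1. [ext C1·C2]  r_C2² + 20r_C2 − 156 = 0  ⇒  r_C2 = 6 (r>0 drops 1)
2. [ext C2·C3]  r_C2² + (40/3)r_C2 − 116 = 0  ⇒  r_C2 = 6 (r>0 drops 1)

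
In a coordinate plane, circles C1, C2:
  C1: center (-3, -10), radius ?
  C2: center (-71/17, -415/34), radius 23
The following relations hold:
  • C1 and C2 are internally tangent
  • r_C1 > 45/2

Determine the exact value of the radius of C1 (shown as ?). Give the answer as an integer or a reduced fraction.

51/2

1. [int C1,C2]  r_C1² − 46r_C1 + 2091/4 = 0  ⇒  r_C1 = 41/2 or 51/2
2. given r_C1 > 45/2: keep 51/2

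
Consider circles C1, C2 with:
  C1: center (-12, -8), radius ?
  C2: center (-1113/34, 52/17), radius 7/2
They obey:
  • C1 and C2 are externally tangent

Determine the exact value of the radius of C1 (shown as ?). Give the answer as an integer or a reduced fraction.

1. [ext C1·C2]  r_C1² + 7r_C1 − 540 = 0  ⇒  r_C1 = 20 (r>0 drops 1)

20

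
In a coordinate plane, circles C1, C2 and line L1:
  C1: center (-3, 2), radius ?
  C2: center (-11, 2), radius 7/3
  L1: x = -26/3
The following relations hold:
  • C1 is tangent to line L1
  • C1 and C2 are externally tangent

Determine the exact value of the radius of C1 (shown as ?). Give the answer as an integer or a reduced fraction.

17/3

1. [C1‖L1]  r_C1² − 289/9 = 0  ⇒  r_C1 = 17/3 (r>0 drops 1)
2. [ext C1·C2]  r_C1² + (14/3)r_C1 − 527/9 = 0  ⇒  r_C1 = 17/3 (r>0 drops 1)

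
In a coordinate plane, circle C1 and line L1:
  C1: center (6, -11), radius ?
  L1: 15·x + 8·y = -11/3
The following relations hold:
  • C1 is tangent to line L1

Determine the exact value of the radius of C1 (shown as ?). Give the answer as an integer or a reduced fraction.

1. [C1‖L1]  r_C1² − 1/9 = 0  ⇒  r_C1 = 1/3 (r>0 drops 1)

1/3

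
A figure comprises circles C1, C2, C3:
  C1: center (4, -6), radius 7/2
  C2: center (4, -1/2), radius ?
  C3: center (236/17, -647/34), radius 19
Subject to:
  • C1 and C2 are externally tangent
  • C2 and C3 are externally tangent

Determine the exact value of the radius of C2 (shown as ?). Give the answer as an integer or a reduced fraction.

2

1. [ext C1·C2]  r_C2² + 7r_C2 − 18 = 0  ⇒  r_C2 = 2 (r>0 drops 1)
2. [ext C2·C3]  r_C2² + 38r_C2 − 80 = 0  ⇒  r_C2 = 2 (r>0 drops 1)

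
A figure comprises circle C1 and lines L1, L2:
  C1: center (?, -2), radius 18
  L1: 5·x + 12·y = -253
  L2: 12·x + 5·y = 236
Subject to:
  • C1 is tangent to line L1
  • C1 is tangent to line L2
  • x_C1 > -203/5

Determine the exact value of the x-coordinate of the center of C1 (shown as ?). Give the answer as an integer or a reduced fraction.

1. [C1‖L1]  x_C1² + (458/5)x_C1 − 463/5 = 0  ⇒  x_C1 = -463/5 or 1
2. [C1‖L2]  x_C1² − 41x_C1 + 40 = 0  ⇒  x_C1 = 1 or 40

1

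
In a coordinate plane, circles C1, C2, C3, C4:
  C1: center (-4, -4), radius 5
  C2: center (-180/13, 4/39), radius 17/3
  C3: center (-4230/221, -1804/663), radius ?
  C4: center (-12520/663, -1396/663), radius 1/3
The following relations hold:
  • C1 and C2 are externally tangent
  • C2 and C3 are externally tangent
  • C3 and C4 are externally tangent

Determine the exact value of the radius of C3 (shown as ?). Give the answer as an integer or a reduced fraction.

1. [ext C2·C3]  r_C3² + (34/3)r_C3 − 35/9 = 0  ⇒  r_C3 = 1/3 (r>0 drops 1)
2. [ext C3·C4]  r_C3² + (2/3)r_C3 − 1/3 = 0  ⇒  r_C3 = 1/3 (r>0 drops 1)

1/3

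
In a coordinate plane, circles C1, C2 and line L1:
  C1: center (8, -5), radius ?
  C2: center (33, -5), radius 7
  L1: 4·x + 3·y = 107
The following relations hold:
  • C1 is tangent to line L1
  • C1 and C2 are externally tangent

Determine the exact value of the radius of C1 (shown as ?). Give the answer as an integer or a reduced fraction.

1. [C1‖L1]  r_C1² − 324 = 0  ⇒  r_C1 = 18 (r>0 drops 1)
2. [ext C1·C2]  r_C1² + 14r_C1 − 576 = 0  ⇒  r_C1 = 18 (r>0 drops 1)

18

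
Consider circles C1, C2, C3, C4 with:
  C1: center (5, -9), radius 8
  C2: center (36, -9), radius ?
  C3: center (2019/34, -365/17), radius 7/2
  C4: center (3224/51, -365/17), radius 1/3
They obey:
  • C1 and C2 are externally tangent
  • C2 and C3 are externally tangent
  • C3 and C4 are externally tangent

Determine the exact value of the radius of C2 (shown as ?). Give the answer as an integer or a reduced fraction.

23

1. [ext C1·C2]  r_C2² + 16r_C2 − 897 = 0  ⇒  r_C2 = 23 (r>0 drops 1)
2. [ext C2·C3]  r_C2² + 7r_C2 − 690 = 0  ⇒  r_C2 = 23 (r>0 drops 1)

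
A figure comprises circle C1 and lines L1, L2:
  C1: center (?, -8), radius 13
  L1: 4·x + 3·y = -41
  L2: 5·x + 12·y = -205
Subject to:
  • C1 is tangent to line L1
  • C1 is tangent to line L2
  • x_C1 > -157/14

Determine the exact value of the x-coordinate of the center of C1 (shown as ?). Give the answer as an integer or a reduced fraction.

1. [C1‖L1]  x_C1² + (17/2)x_C1 − 246 = 0  ⇒  x_C1 = -41/2 or 12
2. [C1‖L2]  x_C1² + (218/5)x_C1 − 3336/5 = 0  ⇒  x_C1 = -278/5 or 12

12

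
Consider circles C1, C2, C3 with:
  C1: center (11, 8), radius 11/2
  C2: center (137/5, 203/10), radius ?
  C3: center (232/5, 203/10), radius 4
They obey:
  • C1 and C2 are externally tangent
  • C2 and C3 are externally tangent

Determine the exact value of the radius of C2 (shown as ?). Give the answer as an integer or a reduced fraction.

15

1. [ext C1·C2]  r_C2² + 11r_C2 − 390 = 0  ⇒  r_C2 = 15 (r>0 drops 1)
2. [ext C2·C3]  r_C2² + 8r_C2 − 345 = 0  ⇒  r_C2 = 15 (r>0 drops 1)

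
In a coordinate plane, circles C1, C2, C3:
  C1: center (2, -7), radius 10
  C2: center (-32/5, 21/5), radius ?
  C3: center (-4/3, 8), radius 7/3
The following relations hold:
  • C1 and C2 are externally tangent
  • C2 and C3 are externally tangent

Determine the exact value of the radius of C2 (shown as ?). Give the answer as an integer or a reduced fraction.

1. [ext C1·C2]  r_C2² + 20r_C2 − 96 = 0  ⇒  r_C2 = 4 (r>0 drops 1)
2. [ext C2·C3]  r_C2² + (14/3)r_C2 − 104/3 = 0  ⇒  r_C2 = 4 (r>0 drops 1)

4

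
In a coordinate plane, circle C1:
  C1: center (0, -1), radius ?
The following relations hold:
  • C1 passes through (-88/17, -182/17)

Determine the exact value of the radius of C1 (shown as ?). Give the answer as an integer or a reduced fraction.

11

1. [C1∋P]  r_C1² − 121 = 0  ⇒  r_C1 = 11 (r>0 drops 1)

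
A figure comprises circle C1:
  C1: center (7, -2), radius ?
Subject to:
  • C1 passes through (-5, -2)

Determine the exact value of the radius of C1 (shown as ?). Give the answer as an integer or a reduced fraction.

1. [C1∋P]  r_C1² − 144 = 0  ⇒  r_C1 = 12 (r>0 drops 1)

12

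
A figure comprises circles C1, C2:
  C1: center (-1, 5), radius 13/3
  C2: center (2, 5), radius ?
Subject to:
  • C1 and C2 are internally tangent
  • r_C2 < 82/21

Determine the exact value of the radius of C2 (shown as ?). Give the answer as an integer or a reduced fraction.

1. [int C1,C2]  r_C2² − (26/3)r_C2 + 88/9 = 0  ⇒  r_C2 = 4/3 or 22/3
2. given r_C2 < 82/21: keep 4/3

4/3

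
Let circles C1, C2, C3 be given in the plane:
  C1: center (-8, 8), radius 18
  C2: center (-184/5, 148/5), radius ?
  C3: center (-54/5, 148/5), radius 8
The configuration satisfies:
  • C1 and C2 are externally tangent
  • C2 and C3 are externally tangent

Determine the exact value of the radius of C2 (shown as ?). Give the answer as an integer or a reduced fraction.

18

1. [ext C1·C2]  r_C2² + 36r_C2 − 972 = 0  ⇒  r_C2 = 18 (r>0 drops 1)
2. [ext C2·C3]  r_C2² + 16r_C2 − 612 = 0  ⇒  r_C2 = 18 (r>0 drops 1)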